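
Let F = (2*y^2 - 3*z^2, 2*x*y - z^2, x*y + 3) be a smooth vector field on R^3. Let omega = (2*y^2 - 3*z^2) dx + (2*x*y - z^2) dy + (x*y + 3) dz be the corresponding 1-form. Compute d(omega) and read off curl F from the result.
d(omega) = (x + 2*z) dy ∧ dz + (-y - 6*z) dz ∧ dx + (-2*y) dx ∧ dy; curl F = (x + 2*z, -y - 6*z, -2*y)

d omega = sum_{i<j} (∂f_j/∂x_i - ∂f_i/∂x_j) dx_i ∧ dx_j. Under the identification (dy ∧ dz, dz ∧ dx, dx ∧ dy) ↔ (e_x, e_y, e_z), the coefficients are exactly the components of curl F. Compute:
  ∂R/∂y - ∂Q/∂z = (x) - (-2*z) = x + 2*z
  ∂P/∂z - ∂R/∂x = (-6*z) - (y) = -y - 6*z
  ∂Q/∂x - ∂P/∂y = (2*y) - (4*y) = -2*y.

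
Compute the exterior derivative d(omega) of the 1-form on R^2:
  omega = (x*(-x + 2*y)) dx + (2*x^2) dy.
d(omega) = (2*x) dx ∧ dy

For a 1-form omega = sum_i f_i dx_i, the exterior derivative is
  d(omega) = sum_{i < j} (∂f_j/∂x_i - ∂f_i/∂x_j) dx_i ∧ dx_j.
  coefficient of dx ∧ dy: ∂f_2/∂x - ∂f_1/∂y = ∂(2*x^2)/∂x - ∂(x*(-x + 2*y))/∂y = 2*x
Assembling: d(omega) = (2*x) dx ∧ dy.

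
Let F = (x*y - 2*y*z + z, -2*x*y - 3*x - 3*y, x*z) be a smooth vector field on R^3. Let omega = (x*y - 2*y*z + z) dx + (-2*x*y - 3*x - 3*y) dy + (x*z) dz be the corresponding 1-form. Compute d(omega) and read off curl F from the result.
d(omega) = (0) dy ∧ dz + (-2*y - z + 1) dz ∧ dx + (-x - 2*y + 2*z - 3) dx ∧ dy; curl F = (0, -2*y - z + 1, -x - 2*y + 2*z - 3)

d omega = sum_{i<j} (∂f_j/∂x_i - ∂f_i/∂x_j) dx_i ∧ dx_j. Under the identification (dy ∧ dz, dz ∧ dx, dx ∧ dy) ↔ (e_x, e_y, e_z), the coefficients are exactly the components of curl F. Compute:
  ∂R/∂y - ∂Q/∂z = (0) - (0) = 0
  ∂P/∂z - ∂R/∂x = (1 - 2*y) - (z) = -2*y - z + 1
  ∂Q/∂x - ∂P/∂y = (-2*y - 3) - (x - 2*z) = -x - 2*y + 2*z - 3.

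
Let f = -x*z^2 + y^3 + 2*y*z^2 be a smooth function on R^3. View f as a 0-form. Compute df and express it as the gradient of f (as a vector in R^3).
df = (-z^2) dx + (3*y^2 + 2*z^2) dy + (2*z*(-x + 2*y)) dz; grad f = (-z^2, 3*y^2 + 2*z^2, 2*z*(-x + 2*y))

For a 0-form f, d f = (∂f/∂x) dx + (∂f/∂y) dy + (∂f/∂z) dz. The components of the vector representation are exactly the entries of grad f in Cartesian coordinates:
  ∂f/∂x = -z^2
  ∂f/∂y = 3*y^2 + 2*z^2
  ∂f/∂z = 2*z*(-x + 2*y).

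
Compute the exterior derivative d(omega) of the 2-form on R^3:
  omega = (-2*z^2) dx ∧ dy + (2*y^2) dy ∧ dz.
d(omega) = (-4*z) dx ∧ dy ∧ dz

For a 2-form omega = sum_{i<j} g_{ij} dx_i ∧ dx_j, the exterior derivative is
  d(omega) = sum_{i<j} d(g_{ij}) ∧ dx_i ∧ dx_j = sum_{i<j, k} (∂g_{ij}/∂x_k) dx_k ∧ dx_i ∧ dx_j.
Expand each term, using dx_k ∧ dx_i ∧ dx_j = sgn(permutation) dx_{(a)} ∧ dx_{(b)} ∧ dx_{(c)} with (a < b < c) sorted:
  d(-2*z^2) includes (∂/∂z)(-2*z^2) dz = (-4*z) dz, which multiplied by dx ∧ dy gives (-4*z) dx ∧ dy ∧ dz
Collecting like 3-forms: d(omega) = (-4*z) dx ∧ dy ∧ dz.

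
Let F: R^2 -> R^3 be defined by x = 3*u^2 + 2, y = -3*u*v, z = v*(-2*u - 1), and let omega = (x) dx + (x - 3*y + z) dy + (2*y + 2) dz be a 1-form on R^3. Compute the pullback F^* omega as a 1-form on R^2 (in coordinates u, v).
F^* omega = (18*u^3 - 9*u^2*v - 9*u*v^2 + 12*u + 3*v^2 - 10*v) du + (-9*u^3 - 9*u^2*v + 9*u*v - 10*u - 2) dv

Using F^*(f dg) = (f ∘ F) d(g ∘ F), substitute each coordinate x_i by F_i(u, v) in f_i, and replace dx_i by d F_i = (∂F_i/∂u) du + (∂F_i/∂v) dv.
  For the x component: f_1(F) = 3*u^2 + 2; d F_1 = (6*u) du + (0) dv
  For the y component: f_2(F) = 3*u^2 + 7*u*v - v + 2; d F_2 = (-3*v) du + (-3*u) dv
  For the z component: f_3(F) = -6*u*v + 2; d F_3 = (-2*v) du + (-2*u - 1) dv
Combining and collecting du, dv coefficients:
  coeff of du: 18*u^3 - 9*u^2*v - 9*u*v^2 + 12*u + 3*v^2 - 10*v
  coeff of dv: -9*u^3 - 9*u^2*v + 9*u*v - 10*u - 2
F^* omega = (18*u^3 - 9*u^2*v - 9*u*v^2 + 12*u + 3*v^2 - 10*v) du + (-9*u^3 - 9*u^2*v + 9*u*v - 10*u - 2) dv.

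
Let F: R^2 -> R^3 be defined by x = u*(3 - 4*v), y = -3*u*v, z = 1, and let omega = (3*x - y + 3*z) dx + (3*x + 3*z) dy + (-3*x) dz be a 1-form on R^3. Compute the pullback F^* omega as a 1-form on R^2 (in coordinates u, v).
F^* omega = (72*u*v^2 - 90*u*v + 27*u - 21*v + 9) du + (3*u*(24*u*v - 21*u - 7)) dv

Using F^*(f dg) = (f ∘ F) d(g ∘ F), substitute each coordinate x_i by F_i(u, v) in f_i, and replace dx_i by d F_i = (∂F_i/∂u) du + (∂F_i/∂v) dv.
  For the x component: f_1(F) = -9*u*v + 9*u + 3; d F_1 = (3 - 4*v) du + (-4*u) dv
  For the y component: f_2(F) = -12*u*v + 9*u + 3; d F_2 = (-3*v) du + (-3*u) dv
  For the z component: f_3(F) = 3*u*(4*v - 3); d F_3 = (0) du + (0) dv
Combining and collecting du, dv coefficients:
  coeff of du: 72*u*v^2 - 90*u*v + 27*u - 21*v + 9
  coeff of dv: 3*u*(24*u*v - 21*u - 7)
F^* omega = (72*u*v^2 - 90*u*v + 27*u - 21*v + 9) du + (3*u*(24*u*v - 21*u - 7)) dv.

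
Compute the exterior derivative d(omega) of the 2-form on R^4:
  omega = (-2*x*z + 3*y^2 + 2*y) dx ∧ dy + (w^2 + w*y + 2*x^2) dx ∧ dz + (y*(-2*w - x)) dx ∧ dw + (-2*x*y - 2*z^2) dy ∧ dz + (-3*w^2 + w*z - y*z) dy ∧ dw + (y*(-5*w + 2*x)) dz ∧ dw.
d(omega) = (-w - 2*x - 2*y) dx ∧ dy ∧ dz + (2*w + 3*y) dx ∧ dz ∧ dw + (2*w + x) dx ∧ dy ∧ dw + (-6*w + 2*x + y) dy ∧ dz ∧ dw

For a 2-form omega = sum_{i<j} g_{ij} dx_i ∧ dx_j, the exterior derivative is
  d(omega) = sum_{i<j} d(g_{ij}) ∧ dx_i ∧ dx_j = sum_{i<j, k} (∂g_{ij}/∂x_k) dx_k ∧ dx_i ∧ dx_j.
Expand each term, using dx_k ∧ dx_i ∧ dx_j = sgn(permutation) dx_{(a)} ∧ dx_{(b)} ∧ dx_{(c)} with (a < b < c) sorted:
  d(-2*x*z + 3*y^2 + 2*y) includes (∂/∂z)(-2*x*z + 3*y^2 + 2*y) dz = (-2*x) dz, which multiplied by dx ∧ dy gives (-2*x) dx ∧ dy ∧ dz
  d(w^2 + w*y + 2*x^2) includes (∂/∂y)(w^2 + w*y + 2*x^2) dy = (w) dy, which multiplied by dx ∧ dz gives (-w) dx ∧ dy ∧ dz
  d(w^2 + w*y + 2*x^2) includes (∂/∂w)(w^2 + w*y + 2*x^2) dw = (2*w + y) dw, which multiplied by dx ∧ dz gives (2*w + y) dx ∧ dz ∧ dw
  d(y*(-2*w - x)) includes (∂/∂y)(y*(-2*w - x)) dy = (-2*w - x) dy, which multiplied by dx ∧ dw gives (2*w + x) dx ∧ dy ∧ dw
  d(-2*x*y - 2*z^2) includes (∂/∂x)(-2*x*y - 2*z^2) dx = (-2*y) dx, which multiplied by dy ∧ dz gives (-2*y) dx ∧ dy ∧ dz
  d(-3*w^2 + w*z - y*z) includes (∂/∂z)(-3*w^2 + w*z - y*z) dz = (w - y) dz, which multiplied by dy ∧ dw gives (-w + y) dy ∧ dz ∧ dw
  d(y*(-5*w + 2*x)) includes (∂/∂x)(y*(-5*w + 2*x)) dx = (2*y) dx, which multiplied by dz ∧ dw gives (2*y) dx ∧ dz ∧ dw
  d(y*(-5*w + 2*x)) includes (∂/∂y)(y*(-5*w + 2*x)) dy = (-5*w + 2*x) dy, which multiplied by dz ∧ dw gives (-5*w + 2*x) dy ∧ dz ∧ dw
Collecting like 3-forms: d(omega) = (-w - 2*x - 2*y) dx ∧ dy ∧ dz + (2*w + 3*y) dx ∧ dz ∧ dw + (2*w + x) dx ∧ dy ∧ dw + (-6*w + 2*x + y) dy ∧ dz ∧ dw.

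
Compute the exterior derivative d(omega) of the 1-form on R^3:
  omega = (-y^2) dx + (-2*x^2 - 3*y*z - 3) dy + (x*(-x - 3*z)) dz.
d(omega) = (-4*x + 2*y) dx ∧ dy + (-2*x - 3*z) dx ∧ dz + (3*y) dy ∧ dz

For a 1-form omega = sum_i f_i dx_i, the exterior derivative is
  d(omega) = sum_{i < j} (∂f_j/∂x_i - ∂f_i/∂x_j) dx_i ∧ dx_j.
  coefficient of dx ∧ dy: ∂f_2/∂x - ∂f_1/∂y = ∂(-2*x^2 - 3*y*z - 3)/∂x - ∂(-y^2)/∂y = -4*x + 2*y
  coefficient of dx ∧ dz: ∂f_3/∂x - ∂f_1/∂z = ∂(x*(-x - 3*z))/∂x - ∂(-y^2)/∂z = -2*x - 3*z
  coefficient of dy ∧ dz: ∂f_3/∂y - ∂f_2/∂z = ∂(x*(-x - 3*z))/∂y - ∂(-2*x^2 - 3*y*z - 3)/∂z = 3*y
Assembling: d(omega) = (-4*x + 2*y) dx ∧ dy + (-2*x - 3*z) dx ∧ dz + (3*y) dy ∧ dz.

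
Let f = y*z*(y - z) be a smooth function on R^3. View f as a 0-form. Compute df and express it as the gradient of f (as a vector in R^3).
df = (0) dx + (z*(2*y - z)) dy + (y*(y - 2*z)) dz; grad f = (0, z*(2*y - z), y*(y - 2*z))

For a 0-form f, d f = (∂f/∂x) dx + (∂f/∂y) dy + (∂f/∂z) dz. The components of the vector representation are exactly the entries of grad f in Cartesian coordinates:
  ∂f/∂x = 0
  ∂f/∂y = z*(2*y - z)
  ∂f/∂z = y*(y - 2*z).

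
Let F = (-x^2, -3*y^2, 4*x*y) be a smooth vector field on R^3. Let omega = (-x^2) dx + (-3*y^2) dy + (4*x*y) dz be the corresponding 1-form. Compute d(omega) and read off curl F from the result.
d(omega) = (4*x) dy ∧ dz + (-4*y) dz ∧ dx + (0) dx ∧ dy; curl F = (4*x, -4*y, 0)

d omega = sum_{i<j} (∂f_j/∂x_i - ∂f_i/∂x_j) dx_i ∧ dx_j. Under the identification (dy ∧ dz, dz ∧ dx, dx ∧ dy) ↔ (e_x, e_y, e_z), the coefficients are exactly the components of curl F. Compute:
  ∂R/∂y - ∂Q/∂z = (4*x) - (0) = 4*x
  ∂P/∂z - ∂R/∂x = (0) - (4*y) = -4*y
  ∂Q/∂x - ∂P/∂y = (0) - (0) = 0.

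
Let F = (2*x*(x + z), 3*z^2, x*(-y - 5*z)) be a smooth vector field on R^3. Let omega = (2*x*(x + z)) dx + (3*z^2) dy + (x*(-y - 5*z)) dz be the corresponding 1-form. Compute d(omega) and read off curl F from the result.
d(omega) = (-x - 6*z) dy ∧ dz + (2*x + y + 5*z) dz ∧ dx + (0) dx ∧ dy; curl F = (-x - 6*z, 2*x + y + 5*z, 0)

d omega = sum_{i<j} (∂f_j/∂x_i - ∂f_i/∂x_j) dx_i ∧ dx_j. Under the identification (dy ∧ dz, dz ∧ dx, dx ∧ dy) ↔ (e_x, e_y, e_z), the coefficients are exactly the components of curl F. Compute:
  ∂R/∂y - ∂Q/∂z = (-x) - (6*z) = -x - 6*z
  ∂P/∂z - ∂R/∂x = (2*x) - (-y - 5*z) = 2*x + y + 5*z
  ∂Q/∂x - ∂P/∂y = (0) - (0) = 0.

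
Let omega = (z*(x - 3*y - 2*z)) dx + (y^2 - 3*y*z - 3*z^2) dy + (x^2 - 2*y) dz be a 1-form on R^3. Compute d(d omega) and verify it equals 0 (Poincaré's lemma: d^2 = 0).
d(d omega) = 0

Step 1: d omega = sum_{i<j} (∂f_j/∂x_i - ∂f_i/∂x_j) dx_i ∧ dx_j:
  coeff of dx ∧ dy: 3*z
  coeff of dx ∧ dz: x + 3*y + 4*z
  coeff of dy ∧ dz: 3*y + 6*z - 2
Step 2: Apply d again to each 2-form coefficient. The only possible 3-form in R^3 is dx ∧ dy ∧ dz, with coefficient
  ∂(coeff of dy∧dz)/∂x - ∂(coeff of dx∧dz)/∂y + ∂(coeff of dx∧dy)/∂z
  = ∂/∂x (3*y + 6*z - 2) - ∂/∂y (x + 3*y + 4*z) + ∂/∂z (3*z).
Each of these terms simplifies to sums of mixed partials that cancel in pairs. The result is 0 (by equality of mixed partials for smooth functions — Schwarz / Clairaut).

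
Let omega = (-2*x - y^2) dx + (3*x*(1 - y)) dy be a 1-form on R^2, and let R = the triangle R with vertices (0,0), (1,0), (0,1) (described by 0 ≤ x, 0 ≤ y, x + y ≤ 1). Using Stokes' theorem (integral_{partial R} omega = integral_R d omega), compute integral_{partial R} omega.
integral_(partial R) omega = 4/3

Stokes: integral_partial_R omega = integral_R d omega with d omega = (∂Q/∂x - ∂P/∂y) dx ∧ dy.
  ∂Q/∂x = 3 - 3*y
  ∂P/∂y = -2*y
  integrand = ∂Q/∂x - ∂P/∂y = 3 - y.
Integrating over R: integral_0^1 integral_0^{1-x} (3 - y) dy dx = 4/3.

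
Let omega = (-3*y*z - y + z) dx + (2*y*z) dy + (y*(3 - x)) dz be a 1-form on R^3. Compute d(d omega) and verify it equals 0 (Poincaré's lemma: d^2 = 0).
d(d omega) = 0

Step 1: d omega = sum_{i<j} (∂f_j/∂x_i - ∂f_i/∂x_j) dx_i ∧ dx_j:
  coeff of dx ∧ dy: 3*z + 1
  coeff of dx ∧ dz: 2*y - 1
  coeff of dy ∧ dz: -x - 2*y + 3
Step 2: Apply d again to each 2-form coefficient. The only possible 3-form in R^3 is dx ∧ dy ∧ dz, with coefficient
  ∂(coeff of dy∧dz)/∂x - ∂(coeff of dx∧dz)/∂y + ∂(coeff of dx∧dy)/∂z
  = ∂/∂x (-x - 2*y + 3) - ∂/∂y (2*y - 1) + ∂/∂z (3*z + 1).
Each of these terms simplifies to sums of mixed partials that cancel in pairs. The result is 0 (by equality of mixed partials for smooth functions — Schwarz / Clairaut).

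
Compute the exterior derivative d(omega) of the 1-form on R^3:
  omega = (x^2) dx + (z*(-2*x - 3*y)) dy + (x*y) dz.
d(omega) = (-2*z) dx ∧ dy + (y) dx ∧ dz + (3*x + 3*y) dy ∧ dz

For a 1-form omega = sum_i f_i dx_i, the exterior derivative is
  d(omega) = sum_{i < j} (∂f_j/∂x_i - ∂f_i/∂x_j) dx_i ∧ dx_j.
  coefficient of dx ∧ dy: ∂f_2/∂x - ∂f_1/∂y = ∂(z*(-2*x - 3*y))/∂x - ∂(x^2)/∂y = -2*z
  coefficient of dx ∧ dz: ∂f_3/∂x - ∂f_1/∂z = ∂(x*y)/∂x - ∂(x^2)/∂z = y
  coefficient of dy ∧ dz: ∂f_3/∂y - ∂f_2/∂z = ∂(x*y)/∂y - ∂(z*(-2*x - 3*y))/∂z = 3*x + 3*y
Assembling: d(omega) = (-2*z) dx ∧ dy + (y) dx ∧ dz + (3*x + 3*y) dy ∧ dz.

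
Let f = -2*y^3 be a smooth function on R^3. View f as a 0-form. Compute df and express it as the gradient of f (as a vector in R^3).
df = (0) dx + (-6*y^2) dy + (0) dz; grad f = (0, -6*y^2, 0)

For a 0-form f, d f = (∂f/∂x) dx + (∂f/∂y) dy + (∂f/∂z) dz. The components of the vector representation are exactly the entries of grad f in Cartesian coordinates:
  ∂f/∂x = 0
  ∂f/∂y = -6*y^2
  ∂f/∂z = 0.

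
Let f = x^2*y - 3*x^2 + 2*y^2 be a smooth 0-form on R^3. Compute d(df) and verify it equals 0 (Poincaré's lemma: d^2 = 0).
d(df) = 0

Step 1: df = sum_i (∂f/∂x_i) dx_i = (2*x*(y - 3)) dx + (x^2 + 4*y) dy + (0) dz.
Step 2: Apply d again. Using the 1-form formula, the coefficient of dx ∧ dy in d(df) is ∂^2 f/∂x ∂y - ∂^2 f/∂y ∂x = (2*x) - (2*x) = 0 (equality of mixed partials for smooth f).
Similarly for dx ∧ dz and dy ∧ dz — all coefficients vanish. So d(df) = 0.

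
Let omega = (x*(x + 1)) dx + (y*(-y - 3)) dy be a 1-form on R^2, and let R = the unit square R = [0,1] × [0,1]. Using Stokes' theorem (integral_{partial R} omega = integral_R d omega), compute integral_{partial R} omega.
integral_(partial R) omega = 0

Stokes: integral_partial_R omega = integral_R d omega with d omega = (∂Q/∂x - ∂P/∂y) dx ∧ dy.
  ∂Q/∂x = 0
  ∂P/∂y = 0
  integrand = ∂Q/∂x - ∂P/∂y = 0.
Integrating over R: integral_0^1 integral_0^1 (0) dx dy = 0.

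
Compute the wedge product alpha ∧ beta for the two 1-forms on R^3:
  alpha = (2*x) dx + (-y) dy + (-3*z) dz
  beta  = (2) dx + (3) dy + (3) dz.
alpha ∧ beta = (6*x + 2*y) dx ∧ dy + (6*x + 6*z) dx ∧ dz + (-3*y + 9*z) dy ∧ dz

Distribute the wedge, using dx_i ∧ dx_j = -dx_j ∧ dx_i and dx_i ∧ dx_i = 0. For each pair (i, j) with i < j, the coefficient of dx_i ∧ dx_j in alpha ∧ beta is (alpha_i * beta_j - alpha_j * beta_i). Collecting: alpha ∧ beta = (6*x + 2*y) dx ∧ dy + (6*x + 6*z) dx ∧ dz + (-3*y + 9*z) dy ∧ dz.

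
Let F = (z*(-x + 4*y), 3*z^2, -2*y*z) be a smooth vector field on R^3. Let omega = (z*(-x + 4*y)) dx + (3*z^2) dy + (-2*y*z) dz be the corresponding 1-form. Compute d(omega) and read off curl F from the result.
d(omega) = (-8*z) dy ∧ dz + (-x + 4*y) dz ∧ dx + (-4*z) dx ∧ dy; curl F = (-8*z, -x + 4*y, -4*z)

d omega = sum_{i<j} (∂f_j/∂x_i - ∂f_i/∂x_j) dx_i ∧ dx_j. Under the identification (dy ∧ dz, dz ∧ dx, dx ∧ dy) ↔ (e_x, e_y, e_z), the coefficients are exactly the components of curl F. Compute:
  ∂R/∂y - ∂Q/∂z = (-2*z) - (6*z) = -8*z
  ∂P/∂z - ∂R/∂x = (-x + 4*y) - (0) = -x + 4*y
  ∂Q/∂x - ∂P/∂y = (0) - (4*z) = -4*z.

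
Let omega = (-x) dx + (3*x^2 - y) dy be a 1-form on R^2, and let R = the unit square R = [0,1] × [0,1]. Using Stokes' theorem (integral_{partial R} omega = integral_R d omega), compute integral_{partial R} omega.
integral_(partial R) omega = 3

Stokes: integral_partial_R omega = integral_R d omega with d omega = (∂Q/∂x - ∂P/∂y) dx ∧ dy.
  ∂Q/∂x = 6*x
  ∂P/∂y = 0
  integrand = ∂Q/∂x - ∂P/∂y = 6*x.
Integrating over R: integral_0^1 integral_0^1 (6*x) dx dy = 3.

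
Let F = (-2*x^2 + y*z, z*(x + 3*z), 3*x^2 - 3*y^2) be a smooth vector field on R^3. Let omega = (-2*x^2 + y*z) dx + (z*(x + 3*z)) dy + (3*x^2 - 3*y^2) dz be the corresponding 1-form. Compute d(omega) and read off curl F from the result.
d(omega) = (-x - 6*y - 6*z) dy ∧ dz + (-6*x + y) dz ∧ dx + (0) dx ∧ dy; curl F = (-x - 6*y - 6*z, -6*x + y, 0)

d omega = sum_{i<j} (∂f_j/∂x_i - ∂f_i/∂x_j) dx_i ∧ dx_j. Under the identification (dy ∧ dz, dz ∧ dx, dx ∧ dy) ↔ (e_x, e_y, e_z), the coefficients are exactly the components of curl F. Compute:
  ∂R/∂y - ∂Q/∂z = (-6*y) - (x + 6*z) = -x - 6*y - 6*z
  ∂P/∂z - ∂R/∂x = (y) - (6*x) = -6*x + y
  ∂Q/∂x - ∂P/∂y = (z) - (z) = 0.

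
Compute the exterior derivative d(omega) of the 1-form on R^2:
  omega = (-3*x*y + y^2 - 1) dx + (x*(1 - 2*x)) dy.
d(omega) = (-x - 2*y + 1) dx ∧ dy

For a 1-form omega = sum_i f_i dx_i, the exterior derivative is
  d(omega) = sum_{i < j} (∂f_j/∂x_i - ∂f_i/∂x_j) dx_i ∧ dx_j.
  coefficient of dx ∧ dy: ∂f_2/∂x - ∂f_1/∂y = ∂(x*(1 - 2*x))/∂x - ∂(-3*x*y + y^2 - 1)/∂y = -x - 2*y + 1
Assembling: d(omega) = (-x - 2*y + 1) dx ∧ dy.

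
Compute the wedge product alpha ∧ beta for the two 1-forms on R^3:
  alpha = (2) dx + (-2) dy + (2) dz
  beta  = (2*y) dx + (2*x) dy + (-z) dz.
alpha ∧ beta = (4*x + 4*y) dx ∧ dy + (-4*y - 2*z) dx ∧ dz + (-4*x + 2*z) dy ∧ dz

Distribute the wedge, using dx_i ∧ dx_j = -dx_j ∧ dx_i and dx_i ∧ dx_i = 0. For each pair (i, j) with i < j, the coefficient of dx_i ∧ dx_j in alpha ∧ beta is (alpha_i * beta_j - alpha_j * beta_i). Collecting: alpha ∧ beta = (4*x + 4*y) dx ∧ dy + (-4*y - 2*z) dx ∧ dz + (-4*x + 2*z) dy ∧ dz.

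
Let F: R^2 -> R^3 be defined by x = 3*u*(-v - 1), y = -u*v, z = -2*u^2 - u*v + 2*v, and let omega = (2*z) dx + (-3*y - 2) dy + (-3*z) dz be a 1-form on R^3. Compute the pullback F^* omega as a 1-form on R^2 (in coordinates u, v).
F^* omega = (-24*u^3 - 6*u^2*v + 12*u^2 + 30*u*v - 6*v^2 - 10*v) du + (6*u^3 + 12*u^2 + 2*u - 12*v) dv

Using F^*(f dg) = (f ∘ F) d(g ∘ F), substitute each coordinate x_i by F_i(u, v) in f_i, and replace dx_i by d F_i = (∂F_i/∂u) du + (∂F_i/∂v) dv.
  For the x component: f_1(F) = -4*u^2 - 2*u*v + 4*v; d F_1 = (-3*v - 3) du + (-3*u) dv
  For the y component: f_2(F) = 3*u*v - 2; d F_2 = (-v) du + (-u) dv
  For the z component: f_3(F) = 6*u^2 + 3*u*v - 6*v; d F_3 = (-4*u - v) du + (2 - u) dv
Combining and collecting du, dv coefficients:
  coeff of du: -24*u^3 - 6*u^2*v + 12*u^2 + 30*u*v - 6*v^2 - 10*v
  coeff of dv: 6*u^3 + 12*u^2 + 2*u - 12*v
F^* omega = (-24*u^3 - 6*u^2*v + 12*u^2 + 30*u*v - 6*v^2 - 10*v) du + (6*u^3 + 12*u^2 + 2*u - 12*v) dv.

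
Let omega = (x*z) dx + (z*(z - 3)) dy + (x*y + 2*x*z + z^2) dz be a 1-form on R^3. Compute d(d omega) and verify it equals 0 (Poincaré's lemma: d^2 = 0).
d(d omega) = 0

Step 1: d omega = sum_{i<j} (∂f_j/∂x_i - ∂f_i/∂x_j) dx_i ∧ dx_j:
  coeff of dx ∧ dy: 0
  coeff of dx ∧ dz: -x + y + 2*z
  coeff of dy ∧ dz: x - 2*z + 3
Step 2: Apply d again to each 2-form coefficient. The only possible 3-form in R^3 is dx ∧ dy ∧ dz, with coefficient
  ∂(coeff of dy∧dz)/∂x - ∂(coeff of dx∧dz)/∂y + ∂(coeff of dx∧dy)/∂z
  = ∂/∂x (x - 2*z + 3) - ∂/∂y (-x + y + 2*z) + ∂/∂z (0).
Each of these terms simplifies to sums of mixed partials that cancel in pairs. The result is 0 (by equality of mixed partials for smooth functions — Schwarz / Clairaut).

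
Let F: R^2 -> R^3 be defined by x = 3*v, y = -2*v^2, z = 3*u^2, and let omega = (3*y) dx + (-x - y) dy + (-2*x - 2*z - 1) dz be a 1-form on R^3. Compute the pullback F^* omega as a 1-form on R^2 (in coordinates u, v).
F^* omega = (6*u*(-6*u^2 - 6*v - 1)) du + (v^2*(-8*v - 6)) dv

Using F^*(f dg) = (f ∘ F) d(g ∘ F), substitute each coordinate x_i by F_i(u, v) in f_i, and replace dx_i by d F_i = (∂F_i/∂u) du + (∂F_i/∂v) dv.
  For the x component: f_1(F) = -6*v^2; d F_1 = (0) du + (3) dv
  For the y component: f_2(F) = v*(2*v - 3); d F_2 = (0) du + (-4*v) dv
  For the z component: f_3(F) = -6*u^2 - 6*v - 1; d F_3 = (6*u) du + (0) dv
Combining and collecting du, dv coefficients:
  coeff of du: 6*u*(-6*u^2 - 6*v - 1)
  coeff of dv: v^2*(-8*v - 6)
F^* omega = (6*u*(-6*u^2 - 6*v - 1)) du + (v^2*(-8*v - 6)) dv.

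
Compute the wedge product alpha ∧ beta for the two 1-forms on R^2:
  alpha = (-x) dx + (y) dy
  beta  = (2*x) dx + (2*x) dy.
alpha ∧ beta = (-2*x*(x + y)) dx ∧ dy

Distribute the wedge, using dx_i ∧ dx_j = -dx_j ∧ dx_i and dx_i ∧ dx_i = 0. For each pair (i, j) with i < j, the coefficient of dx_i ∧ dx_j in alpha ∧ beta is (alpha_i * beta_j - alpha_j * beta_i). Collecting: alpha ∧ beta = (-2*x*(x + y)) dx ∧ dy.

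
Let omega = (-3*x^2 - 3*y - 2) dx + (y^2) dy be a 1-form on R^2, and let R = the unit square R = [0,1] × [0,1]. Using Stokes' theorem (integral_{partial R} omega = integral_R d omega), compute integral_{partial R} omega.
integral_(partial R) omega = 3

Stokes: integral_partial_R omega = integral_R d omega with d omega = (∂Q/∂x - ∂P/∂y) dx ∧ dy.
  ∂Q/∂x = 0
  ∂P/∂y = -3
  integrand = ∂Q/∂x - ∂P/∂y = 3.
Integrating over R: integral_0^1 integral_0^1 (3) dx dy = 3.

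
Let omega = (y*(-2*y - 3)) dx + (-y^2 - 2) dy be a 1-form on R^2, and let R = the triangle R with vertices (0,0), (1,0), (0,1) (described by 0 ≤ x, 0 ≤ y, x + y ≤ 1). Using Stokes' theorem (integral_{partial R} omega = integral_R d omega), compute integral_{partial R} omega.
integral_(partial R) omega = 13/6

Stokes: integral_partial_R omega = integral_R d omega with d omega = (∂Q/∂x - ∂P/∂y) dx ∧ dy.
  ∂Q/∂x = 0
  ∂P/∂y = -4*y - 3
  integrand = ∂Q/∂x - ∂P/∂y = 4*y + 3.
Integrating over R: integral_0^1 integral_0^{1-x} (4*y + 3) dy dx = 13/6.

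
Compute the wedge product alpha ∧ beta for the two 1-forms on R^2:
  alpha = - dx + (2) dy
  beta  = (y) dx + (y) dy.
alpha ∧ beta = (-3*y) dx ∧ dy

Distribute the wedge, using dx_i ∧ dx_j = -dx_j ∧ dx_i and dx_i ∧ dx_i = 0. For each pair (i, j) with i < j, the coefficient of dx_i ∧ dx_j in alpha ∧ beta is (alpha_i * beta_j - alpha_j * beta_i). Collecting: alpha ∧ beta = (-3*y) dx ∧ dy.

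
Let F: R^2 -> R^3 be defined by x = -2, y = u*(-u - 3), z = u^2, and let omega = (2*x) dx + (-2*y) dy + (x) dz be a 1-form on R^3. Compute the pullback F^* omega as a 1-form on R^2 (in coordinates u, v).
F^* omega = (2*u*(-2*u^2 - 9*u - 11)) du

Using F^*(f dg) = (f ∘ F) d(g ∘ F), substitute each coordinate x_i by F_i(u, v) in f_i, and replace dx_i by d F_i = (∂F_i/∂u) du + (∂F_i/∂v) dv.
  For the x component: f_1(F) = -4; d F_1 = (0) du + (0) dv
  For the y component: f_2(F) = 2*u*(u + 3); d F_2 = (-2*u - 3) du + (0) dv
  For the z component: f_3(F) = -2; d F_3 = (2*u) du + (0) dv
Combining and collecting du, dv coefficients:
  coeff of du: 2*u*(-2*u^2 - 9*u - 11)
  coeff of dv: 0
F^* omega = (2*u*(-2*u^2 - 9*u - 11)) du.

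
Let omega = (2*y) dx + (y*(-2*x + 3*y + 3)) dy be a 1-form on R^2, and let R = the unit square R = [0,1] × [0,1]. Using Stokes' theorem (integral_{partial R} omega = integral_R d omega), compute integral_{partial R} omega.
integral_(partial R) omega = -3

Stokes: integral_partial_R omega = integral_R d omega with d omega = (∂Q/∂x - ∂P/∂y) dx ∧ dy.
  ∂Q/∂x = -2*y
  ∂P/∂y = 2
  integrand = ∂Q/∂x - ∂P/∂y = -2*y - 2.
Integrating over R: integral_0^1 integral_0^1 (-2*y - 2) dx dy = -3.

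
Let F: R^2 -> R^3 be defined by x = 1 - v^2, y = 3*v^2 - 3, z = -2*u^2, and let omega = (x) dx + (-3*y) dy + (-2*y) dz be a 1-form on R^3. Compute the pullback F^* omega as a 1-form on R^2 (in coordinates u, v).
F^* omega = (24*u*(v^2 - 1)) du + (52*v*(1 - v^2)) dv

Using F^*(f dg) = (f ∘ F) d(g ∘ F), substitute each coordinate x_i by F_i(u, v) in f_i, and replace dx_i by d F_i = (∂F_i/∂u) du + (∂F_i/∂v) dv.
  For the x component: f_1(F) = 1 - v^2; d F_1 = (0) du + (-2*v) dv
  For the y component: f_2(F) = 9 - 9*v^2; d F_2 = (0) du + (6*v) dv
  For the z component: f_3(F) = 6 - 6*v^2; d F_3 = (-4*u) du + (0) dv
Combining and collecting du, dv coefficients:
  coeff of du: 24*u*(v^2 - 1)
  coeff of dv: 52*v*(1 - v^2)
F^* omega = (24*u*(v^2 - 1)) du + (52*v*(1 - v^2)) dv.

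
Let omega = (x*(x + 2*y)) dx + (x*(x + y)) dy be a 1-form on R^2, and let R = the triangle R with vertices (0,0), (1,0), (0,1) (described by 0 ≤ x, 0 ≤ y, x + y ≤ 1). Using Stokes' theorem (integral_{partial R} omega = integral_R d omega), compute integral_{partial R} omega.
integral_(partial R) omega = 1/6

Stokes: integral_partial_R omega = integral_R d omega with d omega = (∂Q/∂x - ∂P/∂y) dx ∧ dy.
  ∂Q/∂x = 2*x + y
  ∂P/∂y = 2*x
  integrand = ∂Q/∂x - ∂P/∂y = y.
Integrating over R: integral_0^1 integral_0^{1-x} (y) dy dx = 1/6.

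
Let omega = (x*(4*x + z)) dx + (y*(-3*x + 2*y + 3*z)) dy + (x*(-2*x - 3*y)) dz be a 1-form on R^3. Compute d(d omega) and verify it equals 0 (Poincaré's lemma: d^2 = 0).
d(d omega) = 0

Step 1: d omega = sum_{i<j} (∂f_j/∂x_i - ∂f_i/∂x_j) dx_i ∧ dx_j:
  coeff of dx ∧ dy: -3*y
  coeff of dx ∧ dz: -5*x - 3*y
  coeff of dy ∧ dz: -3*x - 3*y
Step 2: Apply d again to each 2-form coefficient. The only possible 3-form in R^3 is dx ∧ dy ∧ dz, with coefficient
  ∂(coeff of dy∧dz)/∂x - ∂(coeff of dx∧dz)/∂y + ∂(coeff of dx∧dy)/∂z
  = ∂/∂x (-3*x - 3*y) - ∂/∂y (-5*x - 3*y) + ∂/∂z (-3*y).
Each of these terms simplifies to sums of mixed partials that cancel in pairs. The result is 0 (by equality of mixed partials for smooth functions — Schwarz / Clairaut).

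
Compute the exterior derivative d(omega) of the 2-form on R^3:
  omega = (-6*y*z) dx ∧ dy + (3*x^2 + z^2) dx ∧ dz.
d(omega) = (-6*y) dx ∧ dy ∧ dz

For a 2-form omega = sum_{i<j} g_{ij} dx_i ∧ dx_j, the exterior derivative is
  d(omega) = sum_{i<j} d(g_{ij}) ∧ dx_i ∧ dx_j = sum_{i<j, k} (∂g_{ij}/∂x_k) dx_k ∧ dx_i ∧ dx_j.
Expand each term, using dx_k ∧ dx_i ∧ dx_j = sgn(permutation) dx_{(a)} ∧ dx_{(b)} ∧ dx_{(c)} with (a < b < c) sorted:
  d(-6*y*z) includes (∂/∂z)(-6*y*z) dz = (-6*y) dz, which multiplied by dx ∧ dy gives (-6*y) dx ∧ dy ∧ dz
Collecting like 3-forms: d(omega) = (-6*y) dx ∧ dy ∧ dz.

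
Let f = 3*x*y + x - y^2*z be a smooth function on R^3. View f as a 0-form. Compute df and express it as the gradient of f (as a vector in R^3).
df = (3*y + 1) dx + (3*x - 2*y*z) dy + (-y^2) dz; grad f = (3*y + 1, 3*x - 2*y*z, -y^2)

For a 0-form f, d f = (∂f/∂x) dx + (∂f/∂y) dy + (∂f/∂z) dz. The components of the vector representation are exactly the entries of grad f in Cartesian coordinates:
  ∂f/∂x = 3*y + 1
  ∂f/∂y = 3*x - 2*y*z
  ∂f/∂z = -y^2.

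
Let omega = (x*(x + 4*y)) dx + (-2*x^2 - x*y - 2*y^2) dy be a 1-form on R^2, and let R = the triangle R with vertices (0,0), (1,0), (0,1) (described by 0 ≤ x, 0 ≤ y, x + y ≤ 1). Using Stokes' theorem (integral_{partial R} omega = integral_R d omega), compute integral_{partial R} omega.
integral_(partial R) omega = -3/2

Stokes: integral_partial_R omega = integral_R d omega with d omega = (∂Q/∂x - ∂P/∂y) dx ∧ dy.
  ∂Q/∂x = -4*x - y
  ∂P/∂y = 4*x
  integrand = ∂Q/∂x - ∂P/∂y = -8*x - y.
Integrating over R: integral_0^1 integral_0^{1-x} (-8*x - y) dy dx = -3/2.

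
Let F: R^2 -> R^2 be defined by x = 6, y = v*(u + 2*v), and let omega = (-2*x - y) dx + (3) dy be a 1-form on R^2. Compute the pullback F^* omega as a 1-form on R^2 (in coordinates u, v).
F^* omega = (3*v) du + (3*u + 12*v) dv

Using F^*(f dg) = (f ∘ F) d(g ∘ F), substitute each coordinate x_i by F_i(u, v) in f_i, and replace dx_i by d F_i = (∂F_i/∂u) du + (∂F_i/∂v) dv.
  For the x component: f_1(F) = -u*v - 2*v^2 - 12; d F_1 = (0) du + (0) dv
  For the y component: f_2(F) = 3; d F_2 = (v) du + (u + 4*v) dv
Combining and collecting du, dv coefficients:
  coeff of du: 3*v
  coeff of dv: 3*u + 12*v
F^* omega = (3*v) du + (3*u + 12*v) dv.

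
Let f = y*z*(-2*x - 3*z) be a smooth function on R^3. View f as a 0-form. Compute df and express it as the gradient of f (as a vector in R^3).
df = (-2*y*z) dx + (z*(-2*x - 3*z)) dy + (2*y*(-x - 3*z)) dz; grad f = (-2*y*z, z*(-2*x - 3*z), 2*y*(-x - 3*z))

For a 0-form f, d f = (∂f/∂x) dx + (∂f/∂y) dy + (∂f/∂z) dz. The components of the vector representation are exactly the entries of grad f in Cartesian coordinates:
  ∂f/∂x = -2*y*z
  ∂f/∂y = z*(-2*x - 3*z)
  ∂f/∂z = 2*y*(-x - 3*z).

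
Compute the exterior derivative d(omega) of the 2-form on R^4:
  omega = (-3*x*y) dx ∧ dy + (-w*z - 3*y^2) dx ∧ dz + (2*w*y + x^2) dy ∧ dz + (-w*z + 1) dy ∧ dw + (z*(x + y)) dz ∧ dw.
d(omega) = (2*x + 6*y) dx ∧ dy ∧ dz + (w + 2*y + z) dy ∧ dz ∧ dw

For a 2-form omega = sum_{i<j} g_{ij} dx_i ∧ dx_j, the exterior derivative is
  d(omega) = sum_{i<j} d(g_{ij}) ∧ dx_i ∧ dx_j = sum_{i<j, k} (∂g_{ij}/∂x_k) dx_k ∧ dx_i ∧ dx_j.
Expand each term, using dx_k ∧ dx_i ∧ dx_j = sgn(permutation) dx_{(a)} ∧ dx_{(b)} ∧ dx_{(c)} with (a < b < c) sorted:
  d(-w*z - 3*y^2) includes (∂/∂y)(-w*z - 3*y^2) dy = (-6*y) dy, which multiplied by dx ∧ dz gives (6*y) dx ∧ dy ∧ dz
  d(-w*z - 3*y^2) includes (∂/∂w)(-w*z - 3*y^2) dw = (-z) dw, which multiplied by dx ∧ dz gives (-z) dx ∧ dz ∧ dw
  d(2*w*y + x^2) includes (∂/∂x)(2*w*y + x^2) dx = (2*x) dx, which multiplied by dy ∧ dz gives (2*x) dx ∧ dy ∧ dz
  d(2*w*y + x^2) includes (∂/∂w)(2*w*y + x^2) dw = (2*y) dw, which multiplied by dy ∧ dz gives (2*y) dy ∧ dz ∧ dw
  d(-w*z + 1) includes (∂/∂z)(-w*z + 1) dz = (-w) dz, which multiplied by dy ∧ dw gives (w) dy ∧ dz ∧ dw
  d(z*(x + y)) includes (∂/∂x)(z*(x + y)) dx = (z) dx, which multiplied by dz ∧ dw gives (z) dx ∧ dz ∧ dw
  d(z*(x + y)) includes (∂/∂y)(z*(x + y)) dy = (z) dy, which multiplied by dz ∧ dw gives (z) dy ∧ dz ∧ dw
Collecting like 3-forms: d(omega) = (2*x + 6*y) dx ∧ dy ∧ dz + (w + 2*y + z) dy ∧ dz ∧ dw.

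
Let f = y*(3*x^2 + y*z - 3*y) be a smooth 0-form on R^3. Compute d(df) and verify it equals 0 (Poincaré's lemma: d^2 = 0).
d(df) = 0

Step 1: df = sum_i (∂f/∂x_i) dx_i = (6*x*y) dx + (3*x^2 + 2*y*z - 6*y) dy + (y^2) dz.
Step 2: Apply d again. Using the 1-form formula, the coefficient of dx ∧ dy in d(df) is ∂^2 f/∂x ∂y - ∂^2 f/∂y ∂x = (6*x) - (6*x) = 0 (equality of mixed partials for smooth f).
Similarly for dx ∧ dz and dy ∧ dz — all coefficients vanish. So d(df) = 0.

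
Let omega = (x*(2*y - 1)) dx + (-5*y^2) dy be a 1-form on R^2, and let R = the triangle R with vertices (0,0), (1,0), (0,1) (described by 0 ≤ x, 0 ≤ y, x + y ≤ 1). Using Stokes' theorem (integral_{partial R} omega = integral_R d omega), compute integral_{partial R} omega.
integral_(partial R) omega = -1/3

Stokes: integral_partial_R omega = integral_R d omega with d omega = (∂Q/∂x - ∂P/∂y) dx ∧ dy.
  ∂Q/∂x = 0
  ∂P/∂y = 2*x
  integrand = ∂Q/∂x - ∂P/∂y = -2*x.
Integrating over R: integral_0^1 integral_0^{1-x} (-2*x) dy dx = -1/3.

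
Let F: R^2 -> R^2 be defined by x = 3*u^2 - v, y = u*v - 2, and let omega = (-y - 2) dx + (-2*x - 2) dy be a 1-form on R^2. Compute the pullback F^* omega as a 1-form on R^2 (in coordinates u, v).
F^* omega = (2*v*(-6*u^2 + v - 1)) du + (u*(-6*u^2 + 3*v - 2)) dv

Using F^*(f dg) = (f ∘ F) d(g ∘ F), substitute each coordinate x_i by F_i(u, v) in f_i, and replace dx_i by d F_i = (∂F_i/∂u) du + (∂F_i/∂v) dv.
  For the x component: f_1(F) = -u*v; d F_1 = (6*u) du + (-1) dv
  For the y component: f_2(F) = -6*u^2 + 2*v - 2; d F_2 = (v) du + (u) dv
Combining and collecting du, dv coefficients:
  coeff of du: 2*v*(-6*u^2 + v - 1)
  coeff of dv: u*(-6*u^2 + 3*v - 2)
F^* omega = (2*v*(-6*u^2 + v - 1)) du + (u*(-6*u^2 + 3*v - 2)) dv.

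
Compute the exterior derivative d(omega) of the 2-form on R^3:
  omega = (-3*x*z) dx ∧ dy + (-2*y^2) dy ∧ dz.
d(omega) = (-3*x) dx ∧ dy ∧ dz

For a 2-form omega = sum_{i<j} g_{ij} dx_i ∧ dx_j, the exterior derivative is
  d(omega) = sum_{i<j} d(g_{ij}) ∧ dx_i ∧ dx_j = sum_{i<j, k} (∂g_{ij}/∂x_k) dx_k ∧ dx_i ∧ dx_j.
Expand each term, using dx_k ∧ dx_i ∧ dx_j = sgn(permutation) dx_{(a)} ∧ dx_{(b)} ∧ dx_{(c)} with (a < b < c) sorted:
  d(-3*x*z) includes (∂/∂z)(-3*x*z) dz = (-3*x) dz, which multiplied by dx ∧ dy gives (-3*x) dx ∧ dy ∧ dz
Collecting like 3-forms: d(omega) = (-3*x) dx ∧ dy ∧ dz.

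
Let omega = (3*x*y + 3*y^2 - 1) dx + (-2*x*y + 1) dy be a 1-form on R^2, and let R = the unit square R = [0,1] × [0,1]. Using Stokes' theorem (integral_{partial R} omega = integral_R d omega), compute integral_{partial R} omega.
integral_(partial R) omega = -11/2

Stokes: integral_partial_R omega = integral_R d omega with d omega = (∂Q/∂x - ∂P/∂y) dx ∧ dy.
  ∂Q/∂x = -2*y
  ∂P/∂y = 3*x + 6*y
  integrand = ∂Q/∂x - ∂P/∂y = -3*x - 8*y.
Integrating over R: integral_0^1 integral_0^1 (-3*x - 8*y) dx dy = -11/2.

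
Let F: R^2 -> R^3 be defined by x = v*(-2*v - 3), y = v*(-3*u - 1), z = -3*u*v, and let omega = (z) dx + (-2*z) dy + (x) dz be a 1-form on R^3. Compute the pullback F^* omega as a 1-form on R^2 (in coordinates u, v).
F^* omega = (v^2*(-18*u + 6*v + 9)) du + (6*u*v*(-3*u + 3*v + 2)) dv

Using F^*(f dg) = (f ∘ F) d(g ∘ F), substitute each coordinate x_i by F_i(u, v) in f_i, and replace dx_i by d F_i = (∂F_i/∂u) du + (∂F_i/∂v) dv.
  For the x component: f_1(F) = -3*u*v; d F_1 = (0) du + (-4*v - 3) dv
  For the y component: f_2(F) = 6*u*v; d F_2 = (-3*v) du + (-3*u - 1) dv
  For the z component: f_3(F) = v*(-2*v - 3); d F_3 = (-3*v) du + (-3*u) dv
Combining and collecting du, dv coefficients:
  coeff of du: v^2*(-18*u + 6*v + 9)
  coeff of dv: 6*u*v*(-3*u + 3*v + 2)
F^* omega = (v^2*(-18*u + 6*v + 9)) du + (6*u*v*(-3*u + 3*v + 2)) dv.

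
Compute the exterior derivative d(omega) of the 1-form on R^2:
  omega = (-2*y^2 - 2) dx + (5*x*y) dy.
d(omega) = (9*y) dx ∧ dy

For a 1-form omega = sum_i f_i dx_i, the exterior derivative is
  d(omega) = sum_{i < j} (∂f_j/∂x_i - ∂f_i/∂x_j) dx_i ∧ dx_j.
  coefficient of dx ∧ dy: ∂f_2/∂x - ∂f_1/∂y = ∂(5*x*y)/∂x - ∂(-2*y^2 - 2)/∂y = 9*y
Assembling: d(omega) = (9*y) dx ∧ dy.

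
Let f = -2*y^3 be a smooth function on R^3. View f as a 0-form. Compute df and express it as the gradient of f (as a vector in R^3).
df = (0) dx + (-6*y^2) dy + (0) dz; grad f = (0, -6*y^2, 0)

For a 0-form f, d f = (∂f/∂x) dx + (∂f/∂y) dy + (∂f/∂z) dz. The components of the vector representation are exactly the entries of grad f in Cartesian coordinates:
  ∂f/∂x = 0
  ∂f/∂y = -6*y^2
  ∂f/∂z = 0.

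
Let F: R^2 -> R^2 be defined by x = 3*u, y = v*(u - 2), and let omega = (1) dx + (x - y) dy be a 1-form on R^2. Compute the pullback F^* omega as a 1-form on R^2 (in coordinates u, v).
F^* omega = (-u*v^2 + 3*u*v + 2*v^2 + 3) du + (-u^2*v + 3*u^2 + 4*u*v - 6*u - 4*v) dv

Using F^*(f dg) = (f ∘ F) d(g ∘ F), substitute each coordinate x_i by F_i(u, v) in f_i, and replace dx_i by d F_i = (∂F_i/∂u) du + (∂F_i/∂v) dv.
  For the x component: f_1(F) = 1; d F_1 = (3) du + (0) dv
  For the y component: f_2(F) = -u*v + 3*u + 2*v; d F_2 = (v) du + (u - 2) dv
Combining and collecting du, dv coefficients:
  coeff of du: -u*v^2 + 3*u*v + 2*v^2 + 3
  coeff of dv: -u^2*v + 3*u^2 + 4*u*v - 6*u - 4*v
F^* omega = (-u*v^2 + 3*u*v + 2*v^2 + 3) du + (-u^2*v + 3*u^2 + 4*u*v - 6*u - 4*v) dv.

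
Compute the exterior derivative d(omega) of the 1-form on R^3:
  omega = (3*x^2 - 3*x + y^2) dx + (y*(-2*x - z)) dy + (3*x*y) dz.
d(omega) = (-4*y) dx ∧ dy + (3*y) dx ∧ dz + (3*x + y) dy ∧ dz

For a 1-form omega = sum_i f_i dx_i, the exterior derivative is
  d(omega) = sum_{i < j} (∂f_j/∂x_i - ∂f_i/∂x_j) dx_i ∧ dx_j.
  coefficient of dx ∧ dy: ∂f_2/∂x - ∂f_1/∂y = ∂(y*(-2*x - z))/∂x - ∂(3*x^2 - 3*x + y^2)/∂y = -4*y
  coefficient of dx ∧ dz: ∂f_3/∂x - ∂f_1/∂z = ∂(3*x*y)/∂x - ∂(3*x^2 - 3*x + y^2)/∂z = 3*y
  coefficient of dy ∧ dz: ∂f_3/∂y - ∂f_2/∂z = ∂(3*x*y)/∂y - ∂(y*(-2*x - z))/∂z = 3*x + y
Assembling: d(omega) = (-4*y) dx ∧ dy + (3*y) dx ∧ dz + (3*x + y) dy ∧ dz.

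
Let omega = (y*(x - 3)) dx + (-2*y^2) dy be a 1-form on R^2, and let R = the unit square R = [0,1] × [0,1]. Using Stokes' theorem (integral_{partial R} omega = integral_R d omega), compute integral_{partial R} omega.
integral_(partial R) omega = 5/2

Stokes: integral_partial_R omega = integral_R d omega with d omega = (∂Q/∂x - ∂P/∂y) dx ∧ dy.
  ∂Q/∂x = 0
  ∂P/∂y = x - 3
  integrand = ∂Q/∂x - ∂P/∂y = 3 - x.
Integrating over R: integral_0^1 integral_0^1 (3 - x) dx dy = 5/2.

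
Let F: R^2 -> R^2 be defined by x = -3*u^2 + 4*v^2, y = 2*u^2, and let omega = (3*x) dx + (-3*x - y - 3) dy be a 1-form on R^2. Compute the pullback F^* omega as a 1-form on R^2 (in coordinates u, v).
F^* omega = (2*u*(41*u^2 - 60*v^2 - 6)) du + (-72*u^2*v + 96*v^3) dv

Using F^*(f dg) = (f ∘ F) d(g ∘ F), substitute each coordinate x_i by F_i(u, v) in f_i, and replace dx_i by d F_i = (∂F_i/∂u) du + (∂F_i/∂v) dv.
  For the x component: f_1(F) = -9*u^2 + 12*v^2; d F_1 = (-6*u) du + (8*v) dv
  For the y component: f_2(F) = 7*u^2 - 12*v^2 - 3; d F_2 = (4*u) du + (0) dv
Combining and collecting du, dv coefficients:
  coeff of du: 2*u*(41*u^2 - 60*v^2 - 6)
  coeff of dv: -72*u^2*v + 96*v^3
F^* omega = (2*u*(41*u^2 - 60*v^2 - 6)) du + (-72*u^2*v + 96*v^3) dv.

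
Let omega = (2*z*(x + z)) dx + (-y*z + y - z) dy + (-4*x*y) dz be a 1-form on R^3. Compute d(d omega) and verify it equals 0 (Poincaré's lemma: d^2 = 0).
d(d omega) = 0

Step 1: d omega = sum_{i<j} (∂f_j/∂x_i - ∂f_i/∂x_j) dx_i ∧ dx_j:
  coeff of dx ∧ dy: 0
  coeff of dx ∧ dz: -2*x - 4*y - 4*z
  coeff of dy ∧ dz: -4*x + y + 1
Step 2: Apply d again to each 2-form coefficient. The only possible 3-form in R^3 is dx ∧ dy ∧ dz, with coefficient
  ∂(coeff of dy∧dz)/∂x - ∂(coeff of dx∧dz)/∂y + ∂(coeff of dx∧dy)/∂z
  = ∂/∂x (-4*x + y + 1) - ∂/∂y (-2*x - 4*y - 4*z) + ∂/∂z (0).
Each of these terms simplifies to sums of mixed partials that cancel in pairs. The result is 0 (by equality of mixed partials for smooth functions — Schwarz / Clairaut).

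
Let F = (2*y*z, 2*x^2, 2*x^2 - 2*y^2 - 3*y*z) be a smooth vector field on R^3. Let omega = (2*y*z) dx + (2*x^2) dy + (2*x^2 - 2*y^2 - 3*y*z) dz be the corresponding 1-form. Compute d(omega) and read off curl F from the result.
d(omega) = (-4*y - 3*z) dy ∧ dz + (-4*x + 2*y) dz ∧ dx + (4*x - 2*z) dx ∧ dy; curl F = (-4*y - 3*z, -4*x + 2*y, 4*x - 2*z)

d omega = sum_{i<j} (∂f_j/∂x_i - ∂f_i/∂x_j) dx_i ∧ dx_j. Under the identification (dy ∧ dz, dz ∧ dx, dx ∧ dy) ↔ (e_x, e_y, e_z), the coefficients are exactly the components of curl F. Compute:
  ∂R/∂y - ∂Q/∂z = (-4*y - 3*z) - (0) = -4*y - 3*z
  ∂P/∂z - ∂R/∂x = (2*y) - (4*x) = -4*x + 2*y
  ∂Q/∂x - ∂P/∂y = (4*x) - (2*z) = 4*x - 2*z.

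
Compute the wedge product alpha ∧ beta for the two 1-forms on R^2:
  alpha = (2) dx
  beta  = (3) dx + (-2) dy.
alpha ∧ beta = (-4) dx ∧ dy

Distribute the wedge, using dx_i ∧ dx_j = -dx_j ∧ dx_i and dx_i ∧ dx_i = 0. For each pair (i, j) with i < j, the coefficient of dx_i ∧ dx_j in alpha ∧ beta is (alpha_i * beta_j - alpha_j * beta_i). Collecting: alpha ∧ beta = (-4) dx ∧ dy.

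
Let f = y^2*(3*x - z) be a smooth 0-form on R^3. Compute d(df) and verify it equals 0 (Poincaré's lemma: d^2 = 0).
d(df) = 0

Step 1: df = sum_i (∂f/∂x_i) dx_i = (3*y^2) dx + (2*y*(3*x - z)) dy + (-y^2) dz.
Step 2: Apply d again. Using the 1-form formula, the coefficient of dx ∧ dy in d(df) is ∂^2 f/∂x ∂y - ∂^2 f/∂y ∂x = (6*y) - (6*y) = 0 (equality of mixed partials for smooth f).
Similarly for dx ∧ dz and dy ∧ dz — all coefficients vanish. So d(df) = 0.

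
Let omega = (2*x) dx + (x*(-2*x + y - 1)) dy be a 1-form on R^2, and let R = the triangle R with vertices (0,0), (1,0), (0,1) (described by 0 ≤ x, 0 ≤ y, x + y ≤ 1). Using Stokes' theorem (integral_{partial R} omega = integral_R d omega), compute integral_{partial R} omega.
integral_(partial R) omega = -1

Stokes: integral_partial_R omega = integral_R d omega with d omega = (∂Q/∂x - ∂P/∂y) dx ∧ dy.
  ∂Q/∂x = -4*x + y - 1
  ∂P/∂y = 0
  integrand = ∂Q/∂x - ∂P/∂y = -4*x + y - 1.
Integrating over R: integral_0^1 integral_0^{1-x} (-4*x + y - 1) dy dx = -1.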